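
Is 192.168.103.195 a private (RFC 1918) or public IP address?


RFC 1918 private ranges:
  10.0.0.0/8 (10.0.0.0 - 10.255.255.255)
  172.16.0.0/12 (172.16.0.0 - 172.31.255.255)
  192.168.0.0/16 (192.168.0.0 - 192.168.255.255)
Private (in 192.168.0.0/16)


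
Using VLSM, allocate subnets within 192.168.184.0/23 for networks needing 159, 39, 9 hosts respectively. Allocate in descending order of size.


159 hosts -> /24 (254 usable): 192.168.184.0/24
39 hosts -> /26 (62 usable): 192.168.185.0/26
9 hosts -> /28 (14 usable): 192.168.185.64/28
Allocation: 192.168.184.0/24 (159 hosts, 254 usable); 192.168.185.0/26 (39 hosts, 62 usable); 192.168.185.64/28 (9 hosts, 14 usable)


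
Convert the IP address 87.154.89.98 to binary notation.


87 = 01010111
154 = 10011010
89 = 01011001
98 = 01100010
Binary: 01010111.10011010.01011001.01100010


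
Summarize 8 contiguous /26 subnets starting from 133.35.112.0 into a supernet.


Original prefix: /26
Number of subnets: 8 = 2^3
New prefix = 26 - 3 = 23
Supernet: 133.35.112.0/23


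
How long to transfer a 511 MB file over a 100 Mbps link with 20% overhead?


Effective throughput = 100 * (1 - 20/100) = 80 Mbps
File size in Mb = 511 * 8 = 4088 Mb
Time = 4088 / 80
Time = 51.1 seconds


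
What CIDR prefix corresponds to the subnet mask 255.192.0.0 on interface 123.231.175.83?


Binary: 11111111.11000000.00000000.00000000
Count leading 1s
Prefix: /10


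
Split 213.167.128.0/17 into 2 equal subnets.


New prefix = 17 + 1 = 18
Each subnet has 16384 addresses
  213.167.128.0/18
  213.167.192.0/18
Subnets: 213.167.128.0/18, 213.167.192.0/18


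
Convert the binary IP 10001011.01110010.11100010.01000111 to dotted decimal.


10001011 = 139
01110010 = 114
11100010 = 226
01000111 = 71
IP: 139.114.226.71


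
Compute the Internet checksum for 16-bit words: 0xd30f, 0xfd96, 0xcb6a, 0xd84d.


Sum all words (with carry folding):
+ 0xd30f = 0xd30f
+ 0xfd96 = 0xd0a6
+ 0xcb6a = 0x9c11
+ 0xd84d = 0x745f
One's complement: ~0x745f
Checksum = 0x8ba0


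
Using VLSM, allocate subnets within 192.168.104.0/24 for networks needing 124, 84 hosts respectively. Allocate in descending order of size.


124 hosts -> /25 (126 usable): 192.168.104.0/25
84 hosts -> /25 (126 usable): 192.168.104.128/25
Allocation: 192.168.104.0/25 (124 hosts, 126 usable); 192.168.104.128/25 (84 hosts, 126 usable)


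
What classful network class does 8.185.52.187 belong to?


First octet: 8
Binary: 00001000
0xxxxxxx -> Class A (1-126)
Class A, default mask 255.0.0.0 (/8)


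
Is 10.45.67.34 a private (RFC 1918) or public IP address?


RFC 1918 private ranges:
  10.0.0.0/8 (10.0.0.0 - 10.255.255.255)
  172.16.0.0/12 (172.16.0.0 - 172.31.255.255)
  192.168.0.0/16 (192.168.0.0 - 192.168.255.255)
Private (in 10.0.0.0/8)


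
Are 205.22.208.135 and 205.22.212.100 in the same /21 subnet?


Mask: 255.255.248.0
205.22.208.135 AND mask = 205.22.208.0
205.22.212.100 AND mask = 205.22.208.0
Yes, same subnet (205.22.208.0)


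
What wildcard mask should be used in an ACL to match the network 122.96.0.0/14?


Subnet mask: 255.252.0.0
Wildcard = 255.255.255.255 - subnet mask
255 - 255 = 0
255 - 252 = 3
255 - 0 = 255
255 - 0 = 255
Wildcard: 0.3.255.255


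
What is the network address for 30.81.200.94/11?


IP:   00011110.01010001.11001000.01011110
Mask: 11111111.11100000.00000000.00000000
AND operation:
Net:  00011110.01000000.00000000.00000000
Network: 30.64.0.0/11


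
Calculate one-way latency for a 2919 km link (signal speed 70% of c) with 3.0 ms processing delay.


Speed = 0.7 * 3e5 km/s = 210000 km/s
Propagation delay = 2919 / 210000 = 0.0139 s = 13.9 ms
Processing delay = 3.0 ms
Total one-way latency = 16.9 ms


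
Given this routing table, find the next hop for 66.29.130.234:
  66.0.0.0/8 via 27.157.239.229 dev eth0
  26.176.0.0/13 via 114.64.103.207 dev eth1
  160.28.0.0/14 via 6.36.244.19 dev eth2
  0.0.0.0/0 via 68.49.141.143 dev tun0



Longest prefix match for 66.29.130.234:
  /8 66.0.0.0: MATCH
  /13 26.176.0.0: no
  /14 160.28.0.0: no
  /0 0.0.0.0: MATCH
Selected: next-hop 27.157.239.229 via eth0 (matched /8)


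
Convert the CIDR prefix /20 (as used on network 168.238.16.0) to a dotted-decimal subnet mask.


/20 means 20 network bits, 12 host bits
Binary: 11111111111111111111000000000000
Mask: 255.255.240.0


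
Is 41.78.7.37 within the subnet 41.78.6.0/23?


Subnet network: 41.78.6.0
Test IP AND mask: 41.78.6.0
Yes, 41.78.7.37 is in 41.78.6.0/23


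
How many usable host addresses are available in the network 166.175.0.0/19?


Host bits = 32 - 19 = 13
Total addresses = 2^13 = 8192
Usable = total - 2 (network and broadcast)
Usable hosts: 8190


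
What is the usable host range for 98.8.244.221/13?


Network: 98.8.0.0
Broadcast: 98.15.255.255
First usable = network + 1
Last usable = broadcast - 1
Range: 98.8.0.1 to 98.15.255.254


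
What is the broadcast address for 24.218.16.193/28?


Network: 24.218.16.192/28
Host bits = 4
Set all host bits to 1:
Broadcast: 24.218.16.207


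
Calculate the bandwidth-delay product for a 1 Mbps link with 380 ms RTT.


BDP = bandwidth * RTT
= 1 Mbps * 380 ms
= 1 * 1e6 * 380 / 1000 bits
= 380000 bits
= 47500 bytes
= 46.3867 KB
BDP = 380000 bits (47500 bytes)


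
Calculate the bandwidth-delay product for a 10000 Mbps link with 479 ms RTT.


BDP = bandwidth * RTT
= 10000 Mbps * 479 ms
= 10000 * 1e6 * 479 / 1000 bits
= 4790000000 bits
= 598750000 bytes
= 584716.7969 KB
BDP = 4790000000 bits (598750000 bytes)


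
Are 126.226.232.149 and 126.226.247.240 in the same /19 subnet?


Mask: 255.255.224.0
126.226.232.149 AND mask = 126.226.224.0
126.226.247.240 AND mask = 126.226.224.0
Yes, same subnet (126.226.224.0)


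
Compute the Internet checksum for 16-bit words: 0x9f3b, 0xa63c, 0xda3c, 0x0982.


Sum all words (with carry folding):
+ 0x9f3b = 0x9f3b
+ 0xa63c = 0x4578
+ 0xda3c = 0x1fb5
+ 0x0982 = 0x2937
One's complement: ~0x2937
Checksum = 0xd6c8


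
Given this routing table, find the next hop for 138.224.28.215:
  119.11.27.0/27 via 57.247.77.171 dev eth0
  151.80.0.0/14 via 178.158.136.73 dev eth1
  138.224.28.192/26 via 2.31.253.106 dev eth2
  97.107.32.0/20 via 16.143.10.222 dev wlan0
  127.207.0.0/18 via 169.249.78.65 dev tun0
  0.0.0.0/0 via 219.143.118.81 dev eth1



Longest prefix match for 138.224.28.215:
  /27 119.11.27.0: no
  /14 151.80.0.0: no
  /26 138.224.28.192: MATCH
  /20 97.107.32.0: no
  /18 127.207.0.0: no
  /0 0.0.0.0: MATCH
Selected: next-hop 2.31.253.106 via eth2 (matched /26)


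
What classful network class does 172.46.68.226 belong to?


First octet: 172
Binary: 10101100
10xxxxxx -> Class B (128-191)
Class B, default mask 255.255.0.0 (/16)


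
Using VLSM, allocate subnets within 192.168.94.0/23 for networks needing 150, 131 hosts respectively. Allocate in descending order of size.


150 hosts -> /24 (254 usable): 192.168.94.0/24
131 hosts -> /24 (254 usable): 192.168.95.0/24
Allocation: 192.168.94.0/24 (150 hosts, 254 usable); 192.168.95.0/24 (131 hosts, 254 usable)


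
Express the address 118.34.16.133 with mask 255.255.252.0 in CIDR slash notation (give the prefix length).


Binary: 11111111.11111111.11111100.00000000
Count leading 1s
Prefix: /22


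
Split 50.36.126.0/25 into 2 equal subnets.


New prefix = 25 + 1 = 26
Each subnet has 64 addresses
  50.36.126.0/26
  50.36.126.64/26
Subnets: 50.36.126.0/26, 50.36.126.64/26


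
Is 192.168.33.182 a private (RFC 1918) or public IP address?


RFC 1918 private ranges:
  10.0.0.0/8 (10.0.0.0 - 10.255.255.255)
  172.16.0.0/12 (172.16.0.0 - 172.31.255.255)
  192.168.0.0/16 (192.168.0.0 - 192.168.255.255)
Private (in 192.168.0.0/16)


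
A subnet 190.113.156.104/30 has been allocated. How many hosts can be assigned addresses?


Host bits = 32 - 30 = 2
Total addresses = 2^2 = 4
Usable = total - 2 (network and broadcast)
Usable hosts: 2


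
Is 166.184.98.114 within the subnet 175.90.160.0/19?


Subnet network: 175.90.160.0
Test IP AND mask: 166.184.96.0
No, 166.184.98.114 is not in 175.90.160.0/19


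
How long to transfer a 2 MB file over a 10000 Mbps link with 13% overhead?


Effective throughput = 10000 * (1 - 13/100) = 8700 Mbps
File size in Mb = 2 * 8 = 16 Mb
Time = 16 / 8700
Time = 0.0018 seconds


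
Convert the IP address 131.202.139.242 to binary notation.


131 = 10000011
202 = 11001010
139 = 10001011
242 = 11110010
Binary: 10000011.11001010.10001011.11110010


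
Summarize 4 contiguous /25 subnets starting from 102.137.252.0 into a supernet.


Original prefix: /25
Number of subnets: 4 = 2^2
New prefix = 25 - 2 = 23
Supernet: 102.137.252.0/23


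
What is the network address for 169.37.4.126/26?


IP:   10101001.00100101.00000100.01111110
Mask: 11111111.11111111.11111111.11000000
AND operation:
Net:  10101001.00100101.00000100.01000000
Network: 169.37.4.64/26


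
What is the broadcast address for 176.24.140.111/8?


Network: 176.0.0.0/8
Host bits = 24
Set all host bits to 1:
Broadcast: 176.255.255.255


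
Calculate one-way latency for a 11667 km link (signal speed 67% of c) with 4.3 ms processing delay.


Speed = 0.67 * 3e5 km/s = 201000 km/s
Propagation delay = 11667 / 201000 = 0.058 s = 58.0448 ms
Processing delay = 4.3 ms
Total one-way latency = 62.3448 ms


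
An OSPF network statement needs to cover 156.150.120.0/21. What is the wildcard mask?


Subnet mask: 255.255.248.0
Wildcard = 255.255.255.255 - subnet mask
255 - 255 = 0
255 - 255 = 0
255 - 248 = 7
255 - 0 = 255
Wildcard: 0.0.7.255


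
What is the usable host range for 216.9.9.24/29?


Network: 216.9.9.24
Broadcast: 216.9.9.31
First usable = network + 1
Last usable = broadcast - 1
Range: 216.9.9.25 to 216.9.9.30


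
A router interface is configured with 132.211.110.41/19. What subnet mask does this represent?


/19 means 19 network bits, 13 host bits
Binary: 11111111111111111110000000000000
Mask: 255.255.224.0


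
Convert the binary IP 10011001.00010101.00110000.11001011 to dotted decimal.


10011001 = 153
00010101 = 21
00110000 = 48
11001011 = 203
IP: 153.21.48.203


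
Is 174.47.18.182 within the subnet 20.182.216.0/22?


Subnet network: 20.182.216.0
Test IP AND mask: 174.47.16.0
No, 174.47.18.182 is not in 20.182.216.0/22


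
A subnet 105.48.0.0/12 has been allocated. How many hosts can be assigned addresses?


Host bits = 32 - 12 = 20
Total addresses = 2^20 = 1048576
Usable = total - 2 (network and broadcast)
Usable hosts: 1048574


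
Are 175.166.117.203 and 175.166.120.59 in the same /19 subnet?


Mask: 255.255.224.0
175.166.117.203 AND mask = 175.166.96.0
175.166.120.59 AND mask = 175.166.96.0
Yes, same subnet (175.166.96.0)


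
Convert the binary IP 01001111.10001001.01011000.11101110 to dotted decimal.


01001111 = 79
10001001 = 137
01011000 = 88
11101110 = 238
IP: 79.137.88.238


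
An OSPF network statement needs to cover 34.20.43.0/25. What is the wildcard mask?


Subnet mask: 255.255.255.128
Wildcard = 255.255.255.255 - subnet mask
255 - 255 = 0
255 - 255 = 0
255 - 255 = 0
255 - 128 = 127
Wildcard: 0.0.0.127


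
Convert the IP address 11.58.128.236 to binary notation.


11 = 00001011
58 = 00111010
128 = 10000000
236 = 11101100
Binary: 00001011.00111010.10000000.11101100


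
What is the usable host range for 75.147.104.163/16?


Network: 75.147.0.0
Broadcast: 75.147.255.255
First usable = network + 1
Last usable = broadcast - 1
Range: 75.147.0.1 to 75.147.255.254


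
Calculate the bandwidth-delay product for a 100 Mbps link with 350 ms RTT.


BDP = bandwidth * RTT
= 100 Mbps * 350 ms
= 100 * 1e6 * 350 / 1000 bits
= 35000000 bits
= 4375000 bytes
= 4272.4609 KB
BDP = 35000000 bits (4375000 bytes)


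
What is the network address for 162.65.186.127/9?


IP:   10100010.01000001.10111010.01111111
Mask: 11111111.10000000.00000000.00000000
AND operation:
Net:  10100010.00000000.00000000.00000000
Network: 162.0.0.0/9


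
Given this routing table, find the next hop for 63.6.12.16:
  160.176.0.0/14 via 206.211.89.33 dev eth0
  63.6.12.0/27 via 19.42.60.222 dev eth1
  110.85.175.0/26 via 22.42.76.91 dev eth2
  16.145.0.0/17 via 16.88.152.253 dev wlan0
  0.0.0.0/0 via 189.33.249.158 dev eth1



Longest prefix match for 63.6.12.16:
  /14 160.176.0.0: no
  /27 63.6.12.0: MATCH
  /26 110.85.175.0: no
  /17 16.145.0.0: no
  /0 0.0.0.0: MATCH
Selected: next-hop 19.42.60.222 via eth1 (matched /27)


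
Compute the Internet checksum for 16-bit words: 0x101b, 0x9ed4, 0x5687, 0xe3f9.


Sum all words (with carry folding):
+ 0x101b = 0x101b
+ 0x9ed4 = 0xaeef
+ 0x5687 = 0x0577
+ 0xe3f9 = 0xe970
One's complement: ~0xe970
Checksum = 0x168f


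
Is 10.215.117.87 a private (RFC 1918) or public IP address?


RFC 1918 private ranges:
  10.0.0.0/8 (10.0.0.0 - 10.255.255.255)
  172.16.0.0/12 (172.16.0.0 - 172.31.255.255)
  192.168.0.0/16 (192.168.0.0 - 192.168.255.255)
Private (in 10.0.0.0/8)


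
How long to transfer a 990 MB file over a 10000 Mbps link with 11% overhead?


Effective throughput = 10000 * (1 - 11/100) = 8900 Mbps
File size in Mb = 990 * 8 = 7920 Mb
Time = 7920 / 8900
Time = 0.8899 seconds


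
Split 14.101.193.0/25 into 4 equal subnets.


New prefix = 25 + 2 = 27
Each subnet has 32 addresses
  14.101.193.0/27
  14.101.193.32/27
  14.101.193.64/27
  14.101.193.96/27
Subnets: 14.101.193.0/27, 14.101.193.32/27, 14.101.193.64/27, 14.101.193.96/27


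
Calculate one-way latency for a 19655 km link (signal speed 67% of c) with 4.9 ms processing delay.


Speed = 0.67 * 3e5 km/s = 201000 km/s
Propagation delay = 19655 / 201000 = 0.0978 s = 97.7861 ms
Processing delay = 4.9 ms
Total one-way latency = 102.6861 ms


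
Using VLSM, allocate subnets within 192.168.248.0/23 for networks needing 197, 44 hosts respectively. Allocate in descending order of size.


197 hosts -> /24 (254 usable): 192.168.248.0/24
44 hosts -> /26 (62 usable): 192.168.249.0/26
Allocation: 192.168.248.0/24 (197 hosts, 254 usable); 192.168.249.0/26 (44 hosts, 62 usable)


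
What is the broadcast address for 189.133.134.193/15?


Network: 189.132.0.0/15
Host bits = 17
Set all host bits to 1:
Broadcast: 189.133.255.255


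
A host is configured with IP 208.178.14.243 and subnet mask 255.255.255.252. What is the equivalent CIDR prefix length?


Binary: 11111111.11111111.11111111.11111100
Count leading 1s
Prefix: /30


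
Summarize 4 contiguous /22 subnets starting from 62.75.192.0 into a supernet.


Original prefix: /22
Number of subnets: 4 = 2^2
New prefix = 22 - 2 = 20
Supernet: 62.75.192.0/20


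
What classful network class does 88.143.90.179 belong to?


First octet: 88
Binary: 01011000
0xxxxxxx -> Class A (1-126)
Class A, default mask 255.0.0.0 (/8)


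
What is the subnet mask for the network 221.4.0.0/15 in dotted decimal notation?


/15 means 15 network bits, 17 host bits
Binary: 11111111111111100000000000000000
Mask: 255.254.0.0


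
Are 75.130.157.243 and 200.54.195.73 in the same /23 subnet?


Mask: 255.255.254.0
75.130.157.243 AND mask = 75.130.156.0
200.54.195.73 AND mask = 200.54.194.0
No, different subnets (75.130.156.0 vs 200.54.194.0)


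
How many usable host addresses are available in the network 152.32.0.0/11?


Host bits = 32 - 11 = 21
Total addresses = 2^21 = 2097152
Usable = total - 2 (network and broadcast)
Usable hosts: 2097150


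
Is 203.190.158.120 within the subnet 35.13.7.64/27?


Subnet network: 35.13.7.64
Test IP AND mask: 203.190.158.96
No, 203.190.158.120 is not in 35.13.7.64/27


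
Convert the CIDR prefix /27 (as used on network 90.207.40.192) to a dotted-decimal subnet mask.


/27 means 27 network bits, 5 host bits
Binary: 11111111111111111111111111100000
Mask: 255.255.255.224


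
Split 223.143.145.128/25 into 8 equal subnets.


New prefix = 25 + 3 = 28
Each subnet has 16 addresses
  223.143.145.128/28
  223.143.145.144/28
  223.143.145.160/28
  223.143.145.176/28
  223.143.145.192/28
  223.143.145.208/28
  223.143.145.224/28
  223.143.145.240/28
Subnets: 223.143.145.128/28, 223.143.145.144/28, 223.143.145.160/28, 223.143.145.176/28, 223.143.145.192/28, 223.143.145.208/28, 223.143.145.224/28, 223.143.145.240/28


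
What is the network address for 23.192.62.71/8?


IP:   00010111.11000000.00111110.01000111
Mask: 11111111.00000000.00000000.00000000
AND operation:
Net:  00010111.00000000.00000000.00000000
Network: 23.0.0.0/8


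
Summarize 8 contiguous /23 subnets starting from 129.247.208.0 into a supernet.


Original prefix: /23
Number of subnets: 8 = 2^3
New prefix = 23 - 3 = 20
Supernet: 129.247.208.0/20


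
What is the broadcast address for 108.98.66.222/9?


Network: 108.0.0.0/9
Host bits = 23
Set all host bits to 1:
Broadcast: 108.127.255.255


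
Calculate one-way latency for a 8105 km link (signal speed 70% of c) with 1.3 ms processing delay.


Speed = 0.7 * 3e5 km/s = 210000 km/s
Propagation delay = 8105 / 210000 = 0.0386 s = 38.5952 ms
Processing delay = 1.3 ms
Total one-way latency = 39.8952 ms


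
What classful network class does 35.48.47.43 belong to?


First octet: 35
Binary: 00100011
0xxxxxxx -> Class A (1-126)
Class A, default mask 255.0.0.0 (/8)


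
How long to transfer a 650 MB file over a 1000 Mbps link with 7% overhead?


Effective throughput = 1000 * (1 - 7/100) = 930.0 Mbps
File size in Mb = 650 * 8 = 5200 Mb
Time = 5200 / 930.0
Time = 5.5914 seconds


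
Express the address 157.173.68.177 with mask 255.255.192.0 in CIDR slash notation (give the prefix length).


Binary: 11111111.11111111.11000000.00000000
Count leading 1s
Prefix: /18


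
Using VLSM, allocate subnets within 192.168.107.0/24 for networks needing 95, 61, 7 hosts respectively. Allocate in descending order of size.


95 hosts -> /25 (126 usable): 192.168.107.0/25
61 hosts -> /26 (62 usable): 192.168.107.128/26
7 hosts -> /28 (14 usable): 192.168.107.192/28
Allocation: 192.168.107.0/25 (95 hosts, 126 usable); 192.168.107.128/26 (61 hosts, 62 usable); 192.168.107.192/28 (7 hosts, 14 usable)


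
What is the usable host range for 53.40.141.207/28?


Network: 53.40.141.192
Broadcast: 53.40.141.207
First usable = network + 1
Last usable = broadcast - 1
Range: 53.40.141.193 to 53.40.141.206


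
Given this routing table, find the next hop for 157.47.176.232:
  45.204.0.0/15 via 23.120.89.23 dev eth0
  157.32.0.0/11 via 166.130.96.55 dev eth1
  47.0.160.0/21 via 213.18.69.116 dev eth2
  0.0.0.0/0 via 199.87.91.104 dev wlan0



Longest prefix match for 157.47.176.232:
  /15 45.204.0.0: no
  /11 157.32.0.0: MATCH
  /21 47.0.160.0: no
  /0 0.0.0.0: MATCH
Selected: next-hop 166.130.96.55 via eth1 (matched /11)


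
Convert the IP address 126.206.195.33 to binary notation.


126 = 01111110
206 = 11001110
195 = 11000011
33 = 00100001
Binary: 01111110.11001110.11000011.00100001


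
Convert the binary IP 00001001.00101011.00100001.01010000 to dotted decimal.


00001001 = 9
00101011 = 43
00100001 = 33
01010000 = 80
IP: 9.43.33.80


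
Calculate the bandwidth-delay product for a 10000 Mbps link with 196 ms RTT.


BDP = bandwidth * RTT
= 10000 Mbps * 196 ms
= 10000 * 1e6 * 196 / 1000 bits
= 1960000000 bits
= 245000000 bytes
= 239257.8125 KB
BDP = 1960000000 bits (245000000 bytes)


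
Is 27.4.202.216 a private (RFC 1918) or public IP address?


RFC 1918 private ranges:
  10.0.0.0/8 (10.0.0.0 - 10.255.255.255)
  172.16.0.0/12 (172.16.0.0 - 172.31.255.255)
  192.168.0.0/16 (192.168.0.0 - 192.168.255.255)
Public (not in any RFC 1918 range)


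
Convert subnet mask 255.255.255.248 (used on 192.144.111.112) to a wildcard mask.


Subnet mask: 255.255.255.248
Wildcard = 255.255.255.255 - subnet mask
255 - 255 = 0
255 - 255 = 0
255 - 255 = 0
255 - 248 = 7
Wildcard: 0.0.0.7


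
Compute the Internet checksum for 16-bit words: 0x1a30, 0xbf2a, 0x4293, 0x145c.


Sum all words (with carry folding):
+ 0x1a30 = 0x1a30
+ 0xbf2a = 0xd95a
+ 0x4293 = 0x1bee
+ 0x145c = 0x304a
One's complement: ~0x304a
Checksum = 0xcfb5


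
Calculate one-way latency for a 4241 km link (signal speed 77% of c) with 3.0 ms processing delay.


Speed = 0.77 * 3e5 km/s = 231000 km/s
Propagation delay = 4241 / 231000 = 0.0184 s = 18.3593 ms
Processing delay = 3.0 ms
Total one-way latency = 21.3593 ms


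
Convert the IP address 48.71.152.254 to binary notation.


48 = 00110000
71 = 01000111
152 = 10011000
254 = 11111110
Binary: 00110000.01000111.10011000.11111110


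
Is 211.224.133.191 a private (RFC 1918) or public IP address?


RFC 1918 private ranges:
  10.0.0.0/8 (10.0.0.0 - 10.255.255.255)
  172.16.0.0/12 (172.16.0.0 - 172.31.255.255)
  192.168.0.0/16 (192.168.0.0 - 192.168.255.255)
Public (not in any RFC 1918 range)


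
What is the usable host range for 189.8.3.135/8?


Network: 189.0.0.0
Broadcast: 189.255.255.255
First usable = network + 1
Last usable = broadcast - 1
Range: 189.0.0.1 to 189.255.255.254


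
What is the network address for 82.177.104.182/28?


IP:   01010010.10110001.01101000.10110110
Mask: 11111111.11111111.11111111.11110000
AND operation:
Net:  01010010.10110001.01101000.10110000
Network: 82.177.104.176/28


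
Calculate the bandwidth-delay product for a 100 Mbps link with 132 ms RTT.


BDP = bandwidth * RTT
= 100 Mbps * 132 ms
= 100 * 1e6 * 132 / 1000 bits
= 13200000 bits
= 1650000 bytes
= 1611.3281 KB
BDP = 13200000 bits (1650000 bytes)


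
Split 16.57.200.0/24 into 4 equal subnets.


New prefix = 24 + 2 = 26
Each subnet has 64 addresses
  16.57.200.0/26
  16.57.200.64/26
  16.57.200.128/26
  16.57.200.192/26
Subnets: 16.57.200.0/26, 16.57.200.64/26, 16.57.200.128/26, 16.57.200.192/26


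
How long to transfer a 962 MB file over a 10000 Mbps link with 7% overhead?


Effective throughput = 10000 * (1 - 7/100) = 9300 Mbps
File size in Mb = 962 * 8 = 7696 Mb
Time = 7696 / 9300
Time = 0.8275 seconds


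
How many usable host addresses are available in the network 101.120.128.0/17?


Host bits = 32 - 17 = 15
Total addresses = 2^15 = 32768
Usable = total - 2 (network and broadcast)
Usable hosts: 32766


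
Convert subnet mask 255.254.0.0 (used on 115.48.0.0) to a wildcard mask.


Subnet mask: 255.254.0.0
Wildcard = 255.255.255.255 - subnet mask
255 - 255 = 0
255 - 254 = 1
255 - 0 = 255
255 - 0 = 255
Wildcard: 0.1.255.255


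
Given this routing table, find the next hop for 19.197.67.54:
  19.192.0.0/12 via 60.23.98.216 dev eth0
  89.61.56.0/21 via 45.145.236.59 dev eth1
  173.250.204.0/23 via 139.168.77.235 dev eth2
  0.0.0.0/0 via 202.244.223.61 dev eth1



Longest prefix match for 19.197.67.54:
  /12 19.192.0.0: MATCH
  /21 89.61.56.0: no
  /23 173.250.204.0: no
  /0 0.0.0.0: MATCH
Selected: next-hop 60.23.98.216 via eth0 (matched /12)


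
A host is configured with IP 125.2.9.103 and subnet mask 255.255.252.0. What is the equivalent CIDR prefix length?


Binary: 11111111.11111111.11111100.00000000
Count leading 1s
Prefix: /22


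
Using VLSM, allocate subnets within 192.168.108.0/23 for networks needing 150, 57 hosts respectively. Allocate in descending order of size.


150 hosts -> /24 (254 usable): 192.168.108.0/24
57 hosts -> /26 (62 usable): 192.168.109.0/26
Allocation: 192.168.108.0/24 (150 hosts, 254 usable); 192.168.109.0/26 (57 hosts, 62 usable)


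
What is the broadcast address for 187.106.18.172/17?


Network: 187.106.0.0/17
Host bits = 15
Set all host bits to 1:
Broadcast: 187.106.127.255


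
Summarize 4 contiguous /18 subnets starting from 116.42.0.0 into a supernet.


Original prefix: /18
Number of subnets: 4 = 2^2
New prefix = 18 - 2 = 16
Supernet: 116.42.0.0/16


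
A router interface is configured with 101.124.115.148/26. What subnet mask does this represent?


/26 means 26 network bits, 6 host bits
Binary: 11111111111111111111111111000000
Mask: 255.255.255.192


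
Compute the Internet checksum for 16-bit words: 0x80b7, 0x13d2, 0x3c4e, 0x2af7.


Sum all words (with carry folding):
+ 0x80b7 = 0x80b7
+ 0x13d2 = 0x9489
+ 0x3c4e = 0xd0d7
+ 0x2af7 = 0xfbce
One's complement: ~0xfbce
Checksum = 0x0431


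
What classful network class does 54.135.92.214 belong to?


First octet: 54
Binary: 00110110
0xxxxxxx -> Class A (1-126)
Class A, default mask 255.0.0.0 (/8)


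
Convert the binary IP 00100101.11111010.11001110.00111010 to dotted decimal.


00100101 = 37
11111010 = 250
11001110 = 206
00111010 = 58
IP: 37.250.206.58


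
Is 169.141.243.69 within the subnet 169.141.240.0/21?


Subnet network: 169.141.240.0
Test IP AND mask: 169.141.240.0
Yes, 169.141.243.69 is in 169.141.240.0/21


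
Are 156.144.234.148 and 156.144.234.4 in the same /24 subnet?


Mask: 255.255.255.0
156.144.234.148 AND mask = 156.144.234.0
156.144.234.4 AND mask = 156.144.234.0
Yes, same subnet (156.144.234.0)


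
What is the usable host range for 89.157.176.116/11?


Network: 89.128.0.0
Broadcast: 89.159.255.255
First usable = network + 1
Last usable = broadcast - 1
Range: 89.128.0.1 to 89.159.255.254


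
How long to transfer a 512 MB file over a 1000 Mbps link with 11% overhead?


Effective throughput = 1000 * (1 - 11/100) = 890 Mbps
File size in Mb = 512 * 8 = 4096 Mb
Time = 4096 / 890
Time = 4.6022 seconds


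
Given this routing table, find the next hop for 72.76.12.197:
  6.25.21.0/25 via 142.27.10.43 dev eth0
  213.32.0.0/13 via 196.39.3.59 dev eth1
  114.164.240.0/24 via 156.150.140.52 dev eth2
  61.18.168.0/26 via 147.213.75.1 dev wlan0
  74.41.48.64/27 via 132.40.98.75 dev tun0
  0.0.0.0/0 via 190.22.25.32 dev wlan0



Longest prefix match for 72.76.12.197:
  /25 6.25.21.0: no
  /13 213.32.0.0: no
  /24 114.164.240.0: no
  /26 61.18.168.0: no
  /27 74.41.48.64: no
  /0 0.0.0.0: MATCH
Selected: next-hop 190.22.25.32 via wlan0 (matched /0)


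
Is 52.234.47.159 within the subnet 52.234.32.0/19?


Subnet network: 52.234.32.0
Test IP AND mask: 52.234.32.0
Yes, 52.234.47.159 is in 52.234.32.0/19


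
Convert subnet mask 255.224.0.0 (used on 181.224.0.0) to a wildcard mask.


Subnet mask: 255.224.0.0
Wildcard = 255.255.255.255 - subnet mask
255 - 255 = 0
255 - 224 = 31
255 - 0 = 255
255 - 0 = 255
Wildcard: 0.31.255.255


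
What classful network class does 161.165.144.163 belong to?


First octet: 161
Binary: 10100001
10xxxxxx -> Class B (128-191)
Class B, default mask 255.255.0.0 (/16)


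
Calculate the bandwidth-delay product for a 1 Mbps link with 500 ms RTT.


BDP = bandwidth * RTT
= 1 Mbps * 500 ms
= 1 * 1e6 * 500 / 1000 bits
= 500000 bits
= 62500 bytes
= 61.0352 KB
BDP = 500000 bits (62500 bytes)


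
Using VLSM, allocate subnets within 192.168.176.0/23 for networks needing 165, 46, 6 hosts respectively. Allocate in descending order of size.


165 hosts -> /24 (254 usable): 192.168.176.0/24
46 hosts -> /26 (62 usable): 192.168.177.0/26
6 hosts -> /29 (6 usable): 192.168.177.64/29
Allocation: 192.168.176.0/24 (165 hosts, 254 usable); 192.168.177.0/26 (46 hosts, 62 usable); 192.168.177.64/29 (6 hosts, 6 usable)


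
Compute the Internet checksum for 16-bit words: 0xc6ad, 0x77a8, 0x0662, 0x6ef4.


Sum all words (with carry folding):
+ 0xc6ad = 0xc6ad
+ 0x77a8 = 0x3e56
+ 0x0662 = 0x44b8
+ 0x6ef4 = 0xb3ac
One's complement: ~0xb3ac
Checksum = 0x4c53


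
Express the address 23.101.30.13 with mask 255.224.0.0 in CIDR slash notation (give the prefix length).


Binary: 11111111.11100000.00000000.00000000
Count leading 1s
Prefix: /11


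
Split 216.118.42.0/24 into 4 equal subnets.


New prefix = 24 + 2 = 26
Each subnet has 64 addresses
  216.118.42.0/26
  216.118.42.64/26
  216.118.42.128/26
  216.118.42.192/26
Subnets: 216.118.42.0/26, 216.118.42.64/26, 216.118.42.128/26, 216.118.42.192/26


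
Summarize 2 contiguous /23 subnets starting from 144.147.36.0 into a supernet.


Original prefix: /23
Number of subnets: 2 = 2^1
New prefix = 23 - 1 = 22
Supernet: 144.147.36.0/22


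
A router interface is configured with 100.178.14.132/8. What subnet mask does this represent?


/8 means 8 network bits, 24 host bits
Binary: 11111111000000000000000000000000
Mask: 255.0.0.0


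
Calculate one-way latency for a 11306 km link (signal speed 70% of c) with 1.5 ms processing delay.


Speed = 0.7 * 3e5 km/s = 210000 km/s
Propagation delay = 11306 / 210000 = 0.0538 s = 53.8381 ms
Processing delay = 1.5 ms
Total one-way latency = 55.3381 ms


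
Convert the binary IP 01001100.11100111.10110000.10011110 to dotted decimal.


01001100 = 76
11100111 = 231
10110000 = 176
10011110 = 158
IP: 76.231.176.158


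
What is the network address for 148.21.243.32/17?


IP:   10010100.00010101.11110011.00100000
Mask: 11111111.11111111.10000000.00000000
AND operation:
Net:  10010100.00010101.10000000.00000000
Network: 148.21.128.0/17


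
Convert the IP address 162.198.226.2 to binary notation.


162 = 10100010
198 = 11000110
226 = 11100010
2 = 00000010
Binary: 10100010.11000110.11100010.00000010


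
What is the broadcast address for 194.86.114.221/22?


Network: 194.86.112.0/22
Host bits = 10
Set all host bits to 1:
Broadcast: 194.86.115.255


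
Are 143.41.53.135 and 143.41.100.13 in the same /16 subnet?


Mask: 255.255.0.0
143.41.53.135 AND mask = 143.41.0.0
143.41.100.13 AND mask = 143.41.0.0
Yes, same subnet (143.41.0.0)


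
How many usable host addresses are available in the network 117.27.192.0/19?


Host bits = 32 - 19 = 13
Total addresses = 2^13 = 8192
Usable = total - 2 (network and broadcast)
Usable hosts: 8190


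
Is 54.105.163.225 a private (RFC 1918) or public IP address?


RFC 1918 private ranges:
  10.0.0.0/8 (10.0.0.0 - 10.255.255.255)
  172.16.0.0/12 (172.16.0.0 - 172.31.255.255)
  192.168.0.0/16 (192.168.0.0 - 192.168.255.255)
Public (not in any RFC 1918 range)


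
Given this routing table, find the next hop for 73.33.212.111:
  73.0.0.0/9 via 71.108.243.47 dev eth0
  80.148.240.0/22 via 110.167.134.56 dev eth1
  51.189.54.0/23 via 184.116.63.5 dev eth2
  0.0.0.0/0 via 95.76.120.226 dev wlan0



Longest prefix match for 73.33.212.111:
  /9 73.0.0.0: MATCH
  /22 80.148.240.0: no
  /23 51.189.54.0: no
  /0 0.0.0.0: MATCH
Selected: next-hop 71.108.243.47 via eth0 (matched /9)


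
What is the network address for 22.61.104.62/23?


IP:   00010110.00111101.01101000.00111110
Mask: 11111111.11111111.11111110.00000000
AND operation:
Net:  00010110.00111101.01101000.00000000
Network: 22.61.104.0/23


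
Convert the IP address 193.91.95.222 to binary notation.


193 = 11000001
91 = 01011011
95 = 01011111
222 = 11011110
Binary: 11000001.01011011.01011111.11011110


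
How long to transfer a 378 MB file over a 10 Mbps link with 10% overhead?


Effective throughput = 10 * (1 - 10/100) = 9 Mbps
File size in Mb = 378 * 8 = 3024 Mb
Time = 3024 / 9
Time = 336 seconds


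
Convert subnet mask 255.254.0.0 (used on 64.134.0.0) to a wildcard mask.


Subnet mask: 255.254.0.0
Wildcard = 255.255.255.255 - subnet mask
255 - 255 = 0
255 - 254 = 1
255 - 0 = 255
255 - 0 = 255
Wildcard: 0.1.255.255


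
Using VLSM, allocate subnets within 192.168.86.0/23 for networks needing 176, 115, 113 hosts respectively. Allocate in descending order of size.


176 hosts -> /24 (254 usable): 192.168.86.0/24
115 hosts -> /25 (126 usable): 192.168.87.0/25
113 hosts -> /25 (126 usable): 192.168.87.128/25
Allocation: 192.168.86.0/24 (176 hosts, 254 usable); 192.168.87.0/25 (115 hosts, 126 usable); 192.168.87.128/25 (113 hosts, 126 usable)


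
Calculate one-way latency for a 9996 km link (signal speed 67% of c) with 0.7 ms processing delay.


Speed = 0.67 * 3e5 km/s = 201000 km/s
Propagation delay = 9996 / 201000 = 0.0497 s = 49.7313 ms
Processing delay = 0.7 ms
Total one-way latency = 50.4313 ms


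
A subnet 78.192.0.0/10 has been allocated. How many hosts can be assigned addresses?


Host bits = 32 - 10 = 22
Total addresses = 2^22 = 4194304
Usable = total - 2 (network and broadcast)
Usable hosts: 4194302


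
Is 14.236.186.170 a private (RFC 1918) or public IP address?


RFC 1918 private ranges:
  10.0.0.0/8 (10.0.0.0 - 10.255.255.255)
  172.16.0.0/12 (172.16.0.0 - 172.31.255.255)
  192.168.0.0/16 (192.168.0.0 - 192.168.255.255)
Public (not in any RFC 1918 range)


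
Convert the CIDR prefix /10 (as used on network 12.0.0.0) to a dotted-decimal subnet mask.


/10 means 10 network bits, 22 host bits
Binary: 11111111110000000000000000000000
Mask: 255.192.0.0


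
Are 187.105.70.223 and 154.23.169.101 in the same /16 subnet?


Mask: 255.255.0.0
187.105.70.223 AND mask = 187.105.0.0
154.23.169.101 AND mask = 154.23.0.0
No, different subnets (187.105.0.0 vs 154.23.0.0)


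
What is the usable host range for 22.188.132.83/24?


Network: 22.188.132.0
Broadcast: 22.188.132.255
First usable = network + 1
Last usable = broadcast - 1
Range: 22.188.132.1 to 22.188.132.254


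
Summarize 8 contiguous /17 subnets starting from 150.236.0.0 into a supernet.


Original prefix: /17
Number of subnets: 8 = 2^3
New prefix = 17 - 3 = 14
Supernet: 150.236.0.0/14


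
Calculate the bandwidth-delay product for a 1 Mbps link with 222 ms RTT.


BDP = bandwidth * RTT
= 1 Mbps * 222 ms
= 1 * 1e6 * 222 / 1000 bits
= 222000 bits
= 27750 bytes
= 27.0996 KB
BDP = 222000 bits (27750 bytes)


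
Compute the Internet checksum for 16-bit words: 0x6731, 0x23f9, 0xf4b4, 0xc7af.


Sum all words (with carry folding):
+ 0x6731 = 0x6731
+ 0x23f9 = 0x8b2a
+ 0xf4b4 = 0x7fdf
+ 0xc7af = 0x478f
One's complement: ~0x478f
Checksum = 0xb870


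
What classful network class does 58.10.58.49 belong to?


First octet: 58
Binary: 00111010
0xxxxxxx -> Class A (1-126)
Class A, default mask 255.0.0.0 (/8)


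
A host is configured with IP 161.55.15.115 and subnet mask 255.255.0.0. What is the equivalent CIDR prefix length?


Binary: 11111111.11111111.00000000.00000000
Count leading 1s
Prefix: /16


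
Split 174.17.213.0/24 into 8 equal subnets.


New prefix = 24 + 3 = 27
Each subnet has 32 addresses
  174.17.213.0/27
  174.17.213.32/27
  174.17.213.64/27
  174.17.213.96/27
  174.17.213.128/27
  174.17.213.160/27
  174.17.213.192/27
  174.17.213.224/27
Subnets: 174.17.213.0/27, 174.17.213.32/27, 174.17.213.64/27, 174.17.213.96/27, 174.17.213.128/27, 174.17.213.160/27, 174.17.213.192/27, 174.17.213.224/27


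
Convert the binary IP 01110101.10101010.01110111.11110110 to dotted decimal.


01110101 = 117
10101010 = 170
01110111 = 119
11110110 = 246
IP: 117.170.119.246


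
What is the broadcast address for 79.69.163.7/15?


Network: 79.68.0.0/15
Host bits = 17
Set all host bits to 1:
Broadcast: 79.69.255.255


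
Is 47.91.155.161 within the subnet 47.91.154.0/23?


Subnet network: 47.91.154.0
Test IP AND mask: 47.91.154.0
Yes, 47.91.155.161 is in 47.91.154.0/23


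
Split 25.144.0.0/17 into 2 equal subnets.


New prefix = 17 + 1 = 18
Each subnet has 16384 addresses
  25.144.0.0/18
  25.144.64.0/18
Subnets: 25.144.0.0/18, 25.144.64.0/18


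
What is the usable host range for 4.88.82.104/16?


Network: 4.88.0.0
Broadcast: 4.88.255.255
First usable = network + 1
Last usable = broadcast - 1
Range: 4.88.0.1 to 4.88.255.254


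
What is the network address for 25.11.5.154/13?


IP:   00011001.00001011.00000101.10011010
Mask: 11111111.11111000.00000000.00000000
AND operation:
Net:  00011001.00001000.00000000.00000000
Network: 25.8.0.0/13


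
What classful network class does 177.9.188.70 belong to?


First octet: 177
Binary: 10110001
10xxxxxx -> Class B (128-191)
Class B, default mask 255.255.0.0 (/16)


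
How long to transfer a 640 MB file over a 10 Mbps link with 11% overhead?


Effective throughput = 10 * (1 - 11/100) = 8.9 Mbps
File size in Mb = 640 * 8 = 5120 Mb
Time = 5120 / 8.9
Time = 575.2809 seconds


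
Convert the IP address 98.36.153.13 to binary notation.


98 = 01100010
36 = 00100100
153 = 10011001
13 = 00001101
Binary: 01100010.00100100.10011001.00001101


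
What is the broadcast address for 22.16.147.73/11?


Network: 22.0.0.0/11
Host bits = 21
Set all host bits to 1:
Broadcast: 22.31.255.255


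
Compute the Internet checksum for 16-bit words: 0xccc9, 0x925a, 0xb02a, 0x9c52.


Sum all words (with carry folding):
+ 0xccc9 = 0xccc9
+ 0x925a = 0x5f24
+ 0xb02a = 0x0f4f
+ 0x9c52 = 0xaba1
One's complement: ~0xaba1
Checksum = 0x545e


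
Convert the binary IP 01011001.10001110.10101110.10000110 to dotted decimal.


01011001 = 89
10001110 = 142
10101110 = 174
10000110 = 134
IP: 89.142.174.134


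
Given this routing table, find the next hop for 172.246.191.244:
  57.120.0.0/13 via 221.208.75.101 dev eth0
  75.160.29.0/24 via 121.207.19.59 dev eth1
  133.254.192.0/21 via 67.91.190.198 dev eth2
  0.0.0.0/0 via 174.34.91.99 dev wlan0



Longest prefix match for 172.246.191.244:
  /13 57.120.0.0: no
  /24 75.160.29.0: no
  /21 133.254.192.0: no
  /0 0.0.0.0: MATCH
Selected: next-hop 174.34.91.99 via wlan0 (matched /0)


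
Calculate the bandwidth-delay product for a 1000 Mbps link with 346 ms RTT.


BDP = bandwidth * RTT
= 1000 Mbps * 346 ms
= 1000 * 1e6 * 346 / 1000 bits
= 346000000 bits
= 43250000 bytes
= 42236.3281 KB
BDP = 346000000 bits (43250000 bytes)


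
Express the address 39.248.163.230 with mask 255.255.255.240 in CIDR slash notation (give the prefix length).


Binary: 11111111.11111111.11111111.11110000
Count leading 1s
Prefix: /28


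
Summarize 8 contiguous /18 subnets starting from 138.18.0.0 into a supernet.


Original prefix: /18
Number of subnets: 8 = 2^3
New prefix = 18 - 3 = 15
Supernet: 138.18.0.0/15


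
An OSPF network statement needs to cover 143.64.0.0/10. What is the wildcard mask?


Subnet mask: 255.192.0.0
Wildcard = 255.255.255.255 - subnet mask
255 - 255 = 0
255 - 192 = 63
255 - 0 = 255
255 - 0 = 255
Wildcard: 0.63.255.255


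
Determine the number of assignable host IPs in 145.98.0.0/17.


Host bits = 32 - 17 = 15
Total addresses = 2^15 = 32768
Usable = total - 2 (network and broadcast)
Usable hosts: 32766


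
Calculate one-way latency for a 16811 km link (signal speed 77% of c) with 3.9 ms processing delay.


Speed = 0.77 * 3e5 km/s = 231000 km/s
Propagation delay = 16811 / 231000 = 0.0728 s = 72.7749 ms
Processing delay = 3.9 ms
Total one-way latency = 76.6749 ms


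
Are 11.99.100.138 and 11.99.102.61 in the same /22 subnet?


Mask: 255.255.252.0
11.99.100.138 AND mask = 11.99.100.0
11.99.102.61 AND mask = 11.99.100.0
Yes, same subnet (11.99.100.0)


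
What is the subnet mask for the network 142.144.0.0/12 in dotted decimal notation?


/12 means 12 network bits, 20 host bits
Binary: 11111111111100000000000000000000
Mask: 255.240.0.0


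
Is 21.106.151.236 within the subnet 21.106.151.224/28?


Subnet network: 21.106.151.224
Test IP AND mask: 21.106.151.224
Yes, 21.106.151.236 is in 21.106.151.224/28


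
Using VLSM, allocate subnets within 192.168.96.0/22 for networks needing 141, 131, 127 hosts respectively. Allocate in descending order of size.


141 hosts -> /24 (254 usable): 192.168.96.0/24
131 hosts -> /24 (254 usable): 192.168.97.0/24
127 hosts -> /24 (254 usable): 192.168.98.0/24
Allocation: 192.168.96.0/24 (141 hosts, 254 usable); 192.168.97.0/24 (131 hosts, 254 usable); 192.168.98.0/24 (127 hosts, 254 usable)


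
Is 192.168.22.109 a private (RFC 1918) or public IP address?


RFC 1918 private ranges:
  10.0.0.0/8 (10.0.0.0 - 10.255.255.255)
  172.16.0.0/12 (172.16.0.0 - 172.31.255.255)
  192.168.0.0/16 (192.168.0.0 - 192.168.255.255)
Private (in 192.168.0.0/16)


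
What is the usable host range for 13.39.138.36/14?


Network: 13.36.0.0
Broadcast: 13.39.255.255
First usable = network + 1
Last usable = broadcast - 1
Range: 13.36.0.1 to 13.39.255.254
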